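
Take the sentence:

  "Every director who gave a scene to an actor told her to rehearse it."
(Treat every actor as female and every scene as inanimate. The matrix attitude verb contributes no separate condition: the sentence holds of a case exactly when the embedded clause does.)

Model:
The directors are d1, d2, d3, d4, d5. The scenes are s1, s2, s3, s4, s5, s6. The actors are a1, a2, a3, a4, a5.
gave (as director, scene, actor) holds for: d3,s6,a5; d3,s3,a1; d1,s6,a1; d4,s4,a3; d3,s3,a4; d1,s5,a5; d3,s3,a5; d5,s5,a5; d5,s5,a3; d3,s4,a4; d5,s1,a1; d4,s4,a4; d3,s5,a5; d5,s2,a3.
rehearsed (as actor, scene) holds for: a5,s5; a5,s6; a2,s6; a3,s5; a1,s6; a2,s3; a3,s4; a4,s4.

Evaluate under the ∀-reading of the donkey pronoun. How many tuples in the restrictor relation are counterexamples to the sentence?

"her" takes "an actor" as antecedent and "it" takes "a scene"; both are donkey pronouns co-varying with the restrictor.
Strong reading: for every (d,s,a) with gave(d,s,a), rehearsed(a,s).
Restrictor triples: (d1,s5,a5)→rehearsed(a5,s5) ✓  (d1,s6,a1)→rehearsed(a1,s6) ✓  (d3,s3,a1)→rehearsed(a1,s3) ✗  (d3,s3,a4)→rehearsed(a4,s3) ✗  (d3,s3,a5)→rehearsed(a5,s3) ✗  (d3,s4,a4)→rehearsed(a4,s4) ✓  (d3,s5,a5)→rehearsed(a5,s5) ✓  (d3,s6,a5)→rehearsed(a5,s6) ✓  (d4,s4,a3)→rehearsed(a3,s4) ✓  (d4,s4,a4)→rehearsed(a4,s4) ✓  (d5,s1,a1)→rehearsed(a1,s1) ✗  (d5,s2,a3)→rehearsed(a3,s2) ✗  (d5,s5,a3)→rehearsed(a3,s5) ✓  (d5,s5,a5)→rehearsed(a5,s5) ✓
Counterexamples (restrictor triples failing the scope): 5.

5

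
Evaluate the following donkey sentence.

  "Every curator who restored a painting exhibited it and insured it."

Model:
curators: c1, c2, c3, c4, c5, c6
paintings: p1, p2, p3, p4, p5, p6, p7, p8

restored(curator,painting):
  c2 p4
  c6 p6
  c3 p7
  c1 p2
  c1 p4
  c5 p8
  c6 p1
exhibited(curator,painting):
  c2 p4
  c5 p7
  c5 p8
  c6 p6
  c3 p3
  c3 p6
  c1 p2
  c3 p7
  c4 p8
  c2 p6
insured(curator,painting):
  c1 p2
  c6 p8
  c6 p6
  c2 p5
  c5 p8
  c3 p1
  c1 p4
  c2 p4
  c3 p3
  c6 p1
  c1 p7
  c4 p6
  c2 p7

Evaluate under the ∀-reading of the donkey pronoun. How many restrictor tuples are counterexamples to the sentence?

3

"it" takes "a painting" as antecedent — a donkey pronoun bound across the clause boundary.
Strong reading: for every (c,p) with restored(c,p), exhibited(c,p) ∧ insured(c,p).
Restrictor pairs: (c1,p2) ✓  (c1,p4) ✗  (c2,p4) ✓  (c3,p7) ✗  (c5,p8) ✓  (c6,p1) ✗  (c6,p6) ✓
Counterexamples (restrictor pairs failing the scope): 3.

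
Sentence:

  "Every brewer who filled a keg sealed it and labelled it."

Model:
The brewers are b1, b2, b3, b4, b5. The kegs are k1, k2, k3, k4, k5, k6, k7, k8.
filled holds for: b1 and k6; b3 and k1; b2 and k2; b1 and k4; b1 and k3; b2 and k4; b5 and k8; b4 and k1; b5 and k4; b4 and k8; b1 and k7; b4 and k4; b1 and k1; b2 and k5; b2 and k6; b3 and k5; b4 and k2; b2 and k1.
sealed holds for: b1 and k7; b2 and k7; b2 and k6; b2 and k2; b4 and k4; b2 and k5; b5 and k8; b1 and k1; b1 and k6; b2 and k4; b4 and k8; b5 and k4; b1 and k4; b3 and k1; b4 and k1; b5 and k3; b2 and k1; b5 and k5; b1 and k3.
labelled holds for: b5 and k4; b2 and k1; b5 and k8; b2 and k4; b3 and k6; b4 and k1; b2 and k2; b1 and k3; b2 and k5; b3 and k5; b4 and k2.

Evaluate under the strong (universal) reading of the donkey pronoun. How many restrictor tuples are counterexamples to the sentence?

10

"it" takes "a keg" as antecedent — a donkey pronoun bound across the clause boundary.
Strong reading: for every (b,k) with filled(b,k), sealed(b,k) ∧ labelled(b,k).
Restrictor pairs: (b1,k1) ✗  (b1,k3) ✓  (b1,k4) ✗  (b1,k6) ✗  (b1,k7) ✗  (b2,k1) ✓  (b2,k2) ✓  (b2,k4) ✓  (b2,k5) ✓  (b2,k6) ✗  (b3,k1) ✗  (b3,k5) ✗  (b4,k1) ✓  (b4,k2) ✗  (b4,k4) ✗  (b4,k8) ✗  (b5,k4) ✓  (b5,k8) ✓
Counterexamples (restrictor pairs failing the scope): 10.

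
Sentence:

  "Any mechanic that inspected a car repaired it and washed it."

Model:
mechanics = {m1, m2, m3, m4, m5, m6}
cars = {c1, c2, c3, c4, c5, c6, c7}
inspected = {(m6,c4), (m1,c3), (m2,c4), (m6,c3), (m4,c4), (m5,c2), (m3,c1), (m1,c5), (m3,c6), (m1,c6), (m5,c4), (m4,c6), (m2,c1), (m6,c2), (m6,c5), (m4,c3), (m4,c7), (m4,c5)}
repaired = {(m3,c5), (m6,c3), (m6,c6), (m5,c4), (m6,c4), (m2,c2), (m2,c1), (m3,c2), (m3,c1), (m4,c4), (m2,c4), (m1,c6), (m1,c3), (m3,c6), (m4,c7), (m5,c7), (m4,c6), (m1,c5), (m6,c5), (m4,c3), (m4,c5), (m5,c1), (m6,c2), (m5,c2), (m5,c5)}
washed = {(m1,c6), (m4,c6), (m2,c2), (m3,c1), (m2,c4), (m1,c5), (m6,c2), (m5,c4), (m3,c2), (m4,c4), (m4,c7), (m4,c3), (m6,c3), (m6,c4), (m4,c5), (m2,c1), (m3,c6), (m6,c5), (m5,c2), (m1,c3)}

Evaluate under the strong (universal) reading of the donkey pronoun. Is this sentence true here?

"it" takes "a car" as antecedent — a donkey pronoun bound across the clause boundary.
Strong reading: for every (m,c) with inspected(m,c), repaired(m,c) ∧ washed(m,c).
Restrictor pairs: (m1,c3) ✓  (m1,c5) ✓  (m1,c6) ✓  (m2,c1) ✓  (m2,c4) ✓  (m3,c1) ✓  (m3,c6) ✓  (m4,c3) ✓  (m4,c4) ✓  (m4,c5) ✓  (m4,c6) ✓  (m4,c7) ✓  (m5,c2) ✓  (m5,c4) ✓  (m6,c2) ✓  (m6,c3) ✓  (m6,c4) ✓  (m6,c5) ✓
Every restrictor pair satisfies the scope.

True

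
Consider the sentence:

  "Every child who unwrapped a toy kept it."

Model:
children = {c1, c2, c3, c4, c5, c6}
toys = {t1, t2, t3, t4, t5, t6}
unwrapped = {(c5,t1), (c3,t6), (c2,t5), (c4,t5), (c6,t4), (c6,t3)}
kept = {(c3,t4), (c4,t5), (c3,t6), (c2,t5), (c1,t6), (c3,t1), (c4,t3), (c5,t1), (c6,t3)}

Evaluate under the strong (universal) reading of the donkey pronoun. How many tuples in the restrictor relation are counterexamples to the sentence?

1

"it" takes "a toy" as antecedent — a donkey pronoun bound across the clause boundary.
Strong reading: for every (c,t) with unwrapped(c,t), kept(c,t).
Restrictor pairs: (c2,t5) ✓  (c3,t6) ✓  (c4,t5) ✓  (c5,t1) ✓  (c6,t3) ✓  (c6,t4) ✗
Counterexamples (restrictor pairs failing the scope): 1.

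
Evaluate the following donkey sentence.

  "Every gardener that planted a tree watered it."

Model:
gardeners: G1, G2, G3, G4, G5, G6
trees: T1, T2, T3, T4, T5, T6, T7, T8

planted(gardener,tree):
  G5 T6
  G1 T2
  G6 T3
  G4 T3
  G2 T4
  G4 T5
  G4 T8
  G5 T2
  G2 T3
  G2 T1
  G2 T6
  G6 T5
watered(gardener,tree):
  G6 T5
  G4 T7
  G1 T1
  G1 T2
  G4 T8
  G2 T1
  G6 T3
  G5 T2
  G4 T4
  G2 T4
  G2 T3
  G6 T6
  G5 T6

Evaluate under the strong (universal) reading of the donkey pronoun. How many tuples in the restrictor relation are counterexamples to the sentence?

"it" takes "a tree" as antecedent — a donkey pronoun bound across the clause boundary.
Strong reading: for every (g,t) with planted(g,t), watered(g,t).
Restrictor pairs: (G1,T2) ✓  (G2,T1) ✓  (G2,T3) ✓  (G2,T4) ✓  (G2,T6) ✗  (G4,T3) ✗  (G4,T5) ✗  (G4,T8) ✓  (G5,T2) ✓  (G5,T6) ✓  (G6,T3) ✓  (G6,T5) ✓
Counterexamples (restrictor pairs failing the scope): 3.

3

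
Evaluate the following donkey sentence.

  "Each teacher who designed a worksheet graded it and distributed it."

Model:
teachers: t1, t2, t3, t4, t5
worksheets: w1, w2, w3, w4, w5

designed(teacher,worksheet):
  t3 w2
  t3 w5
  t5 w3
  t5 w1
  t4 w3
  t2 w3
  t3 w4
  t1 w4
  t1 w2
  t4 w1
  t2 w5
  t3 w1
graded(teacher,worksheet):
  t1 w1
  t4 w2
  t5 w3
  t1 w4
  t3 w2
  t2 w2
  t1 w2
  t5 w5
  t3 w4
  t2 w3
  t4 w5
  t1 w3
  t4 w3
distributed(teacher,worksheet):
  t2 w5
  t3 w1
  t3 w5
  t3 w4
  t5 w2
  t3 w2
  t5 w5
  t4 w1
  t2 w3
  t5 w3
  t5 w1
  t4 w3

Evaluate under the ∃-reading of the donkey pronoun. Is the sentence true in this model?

False

"it" takes "a worksheet" as antecedent — a donkey pronoun bound across the clause boundary.
Weak reading: every teacher t with some designed-worksheet has at least one designed-worksheet w such that graded(t,w) ∧ distributed(t,w).
Per teacher: t1:✗  t2:✓  t3:✓  t4:✓  t5:✓
t1 has no witness among its designed-worksheets.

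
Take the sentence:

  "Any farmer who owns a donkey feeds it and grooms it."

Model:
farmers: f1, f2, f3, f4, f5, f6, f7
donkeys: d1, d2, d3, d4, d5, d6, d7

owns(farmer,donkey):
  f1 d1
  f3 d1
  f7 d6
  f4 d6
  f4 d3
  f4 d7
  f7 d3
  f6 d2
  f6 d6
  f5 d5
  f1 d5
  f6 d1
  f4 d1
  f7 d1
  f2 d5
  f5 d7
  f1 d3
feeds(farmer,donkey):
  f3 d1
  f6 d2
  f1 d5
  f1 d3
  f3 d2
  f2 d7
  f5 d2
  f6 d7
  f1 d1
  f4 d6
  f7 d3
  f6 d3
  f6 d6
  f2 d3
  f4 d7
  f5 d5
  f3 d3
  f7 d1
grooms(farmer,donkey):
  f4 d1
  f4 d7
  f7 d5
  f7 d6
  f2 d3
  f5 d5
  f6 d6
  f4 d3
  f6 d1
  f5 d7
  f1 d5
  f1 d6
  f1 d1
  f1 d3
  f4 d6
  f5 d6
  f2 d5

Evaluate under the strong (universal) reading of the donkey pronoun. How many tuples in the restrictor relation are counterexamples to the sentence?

"it" takes "a donkey" as antecedent — a donkey pronoun bound across the clause boundary.
Strong reading: for every (f,d) with owns(f,d), feeds(f,d) ∧ grooms(f,d).
Restrictor pairs: (f1,d1) ✓  (f1,d3) ✓  (f1,d5) ✓  (f2,d5) ✗  (f3,d1) ✗  (f4,d1) ✗  (f4,d3) ✗  (f4,d6) ✓  (f4,d7) ✓  (f5,d5) ✓  (f5,d7) ✗  (f6,d1) ✗  (f6,d2) ✗  (f6,d6) ✓  (f7,d1) ✗  (f7,d3) ✗  (f7,d6) ✗
Counterexamples (restrictor pairs failing the scope): 10.

10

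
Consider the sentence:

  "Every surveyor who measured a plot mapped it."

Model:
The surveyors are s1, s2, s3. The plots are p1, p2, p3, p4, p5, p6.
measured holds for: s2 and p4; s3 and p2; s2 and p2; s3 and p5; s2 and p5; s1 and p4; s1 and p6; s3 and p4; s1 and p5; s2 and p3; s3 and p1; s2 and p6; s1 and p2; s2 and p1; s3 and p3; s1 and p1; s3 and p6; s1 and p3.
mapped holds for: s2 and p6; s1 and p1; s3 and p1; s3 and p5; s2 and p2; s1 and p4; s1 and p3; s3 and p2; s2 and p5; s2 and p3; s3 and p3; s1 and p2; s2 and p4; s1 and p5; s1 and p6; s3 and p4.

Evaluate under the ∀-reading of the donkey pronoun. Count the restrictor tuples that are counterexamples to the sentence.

2

"it" takes "a plot" as antecedent — a donkey pronoun bound across the clause boundary.
Strong reading: for every (s,p) with measured(s,p), mapped(s,p).
Restrictor pairs: (s1,p1) ✓  (s1,p2) ✓  (s1,p3) ✓  (s1,p4) ✓  (s1,p5) ✓  (s1,p6) ✓  (s2,p1) ✗  (s2,p2) ✓  (s2,p3) ✓  (s2,p4) ✓  (s2,p5) ✓  (s2,p6) ✓  (s3,p1) ✓  (s3,p2) ✓  (s3,p3) ✓  (s3,p4) ✓  (s3,p5) ✓  (s3,p6) ✗
Counterexamples (restrictor pairs failing the scope): 2.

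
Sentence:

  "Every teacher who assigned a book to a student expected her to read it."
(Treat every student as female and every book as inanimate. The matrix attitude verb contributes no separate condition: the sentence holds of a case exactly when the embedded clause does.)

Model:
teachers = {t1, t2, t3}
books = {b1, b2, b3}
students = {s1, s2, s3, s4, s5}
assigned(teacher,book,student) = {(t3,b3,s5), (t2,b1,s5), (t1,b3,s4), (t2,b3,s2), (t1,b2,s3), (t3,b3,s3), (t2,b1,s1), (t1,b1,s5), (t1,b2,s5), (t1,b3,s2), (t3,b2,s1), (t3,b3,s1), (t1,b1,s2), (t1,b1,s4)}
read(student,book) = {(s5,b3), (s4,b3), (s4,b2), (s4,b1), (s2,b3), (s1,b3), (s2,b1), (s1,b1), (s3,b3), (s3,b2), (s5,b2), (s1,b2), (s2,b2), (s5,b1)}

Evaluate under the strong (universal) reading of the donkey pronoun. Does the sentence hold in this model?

"her" takes "a student" as antecedent and "it" takes "a book"; both are donkey pronouns co-varying with the restrictor.
Strong reading: for every (t,b,s) with assigned(t,b,s), read(s,b).
Restrictor triples: (t1,b1,s2)→read(s2,b1) ✓  (t1,b1,s4)→read(s4,b1) ✓  (t1,b1,s5)→read(s5,b1) ✓  (t1,b2,s3)→read(s3,b2) ✓  (t1,b2,s5)→read(s5,b2) ✓  (t1,b3,s2)→read(s2,b3) ✓  (t1,b3,s4)→read(s4,b3) ✓  (t2,b1,s1)→read(s1,b1) ✓  (t2,b1,s5)→read(s5,b1) ✓  (t2,b3,s2)→read(s2,b3) ✓  (t3,b2,s1)→read(s1,b2) ✓  (t3,b3,s1)→read(s1,b3) ✓  (t3,b3,s3)→read(s3,b3) ✓  (t3,b3,s5)→read(s5,b3) ✓
Every restrictor triple satisfies the scope.

True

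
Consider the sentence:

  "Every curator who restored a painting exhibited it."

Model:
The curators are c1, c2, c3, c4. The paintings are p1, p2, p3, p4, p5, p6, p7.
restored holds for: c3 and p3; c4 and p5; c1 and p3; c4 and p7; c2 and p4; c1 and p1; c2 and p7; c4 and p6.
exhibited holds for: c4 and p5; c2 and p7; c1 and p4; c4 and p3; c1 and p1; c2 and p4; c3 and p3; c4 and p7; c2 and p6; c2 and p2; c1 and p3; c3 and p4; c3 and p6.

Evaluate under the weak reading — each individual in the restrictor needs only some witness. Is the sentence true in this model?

True

"it" takes "a painting" as antecedent — a donkey pronoun bound across the clause boundary.
Weak reading: every curator c with some restored-painting has at least one restored-painting p such that exhibited(c,p).
Per curator: c1:✓  c2:✓  c3:✓  c4:✓
Every curator in the restrictor has a witness.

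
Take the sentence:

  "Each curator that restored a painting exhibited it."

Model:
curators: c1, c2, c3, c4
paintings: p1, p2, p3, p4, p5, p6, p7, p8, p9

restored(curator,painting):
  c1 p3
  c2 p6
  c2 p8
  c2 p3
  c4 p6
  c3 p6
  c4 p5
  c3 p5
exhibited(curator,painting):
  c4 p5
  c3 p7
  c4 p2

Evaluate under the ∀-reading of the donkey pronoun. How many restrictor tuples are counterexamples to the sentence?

"it" takes "a painting" as antecedent — a donkey pronoun bound across the clause boundary.
Strong reading: for every (c,p) with restored(c,p), exhibited(c,p).
Restrictor pairs: (c1,p3) ✗  (c2,p3) ✗  (c2,p6) ✗  (c2,p8) ✗  (c3,p5) ✗  (c3,p6) ✗  (c4,p5) ✓  (c4,p6) ✗
Counterexamples (restrictor pairs failing the scope): 7.

7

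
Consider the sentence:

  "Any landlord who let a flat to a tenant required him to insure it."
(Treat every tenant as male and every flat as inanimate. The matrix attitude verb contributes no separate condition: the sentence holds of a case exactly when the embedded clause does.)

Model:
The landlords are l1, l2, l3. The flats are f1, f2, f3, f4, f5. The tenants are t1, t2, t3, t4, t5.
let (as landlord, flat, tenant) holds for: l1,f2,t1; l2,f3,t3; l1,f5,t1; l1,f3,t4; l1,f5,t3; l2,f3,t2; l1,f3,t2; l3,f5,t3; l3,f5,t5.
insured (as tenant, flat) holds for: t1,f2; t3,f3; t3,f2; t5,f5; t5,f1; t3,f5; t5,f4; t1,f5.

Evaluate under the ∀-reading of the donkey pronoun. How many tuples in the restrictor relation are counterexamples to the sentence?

3

"him" takes "a tenant" as antecedent and "it" takes "a flat"; both are donkey pronouns co-varying with the restrictor.
Strong reading: for every (l,f,t) with let(l,f,t), insured(t,f).
Restrictor triples: (l1,f2,t1)→insured(t1,f2) ✓  (l1,f3,t2)→insured(t2,f3) ✗  (l1,f3,t4)→insured(t4,f3) ✗  (l1,f5,t1)→insured(t1,f5) ✓  (l1,f5,t3)→insured(t3,f5) ✓  (l2,f3,t2)→insured(t2,f3) ✗  (l2,f3,t3)→insured(t3,f3) ✓  (l3,f5,t3)→insured(t3,f5) ✓  (l3,f5,t5)→insured(t5,f5) ✓
Counterexamples (restrictor triples failing the scope): 3.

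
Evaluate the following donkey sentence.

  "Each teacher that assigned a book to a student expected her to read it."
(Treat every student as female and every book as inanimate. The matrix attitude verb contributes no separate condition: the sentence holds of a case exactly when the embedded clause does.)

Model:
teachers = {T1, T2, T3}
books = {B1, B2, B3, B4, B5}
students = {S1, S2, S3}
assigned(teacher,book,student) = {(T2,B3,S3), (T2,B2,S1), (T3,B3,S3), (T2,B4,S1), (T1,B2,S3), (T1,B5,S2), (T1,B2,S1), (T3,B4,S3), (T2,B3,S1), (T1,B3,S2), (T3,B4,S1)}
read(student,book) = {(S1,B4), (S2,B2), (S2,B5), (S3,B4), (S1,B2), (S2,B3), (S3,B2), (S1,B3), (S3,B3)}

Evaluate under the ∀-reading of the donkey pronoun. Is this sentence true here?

"her" takes "a student" as antecedent and "it" takes "a book"; both are donkey pronouns co-varying with the restrictor.
Strong reading: for every (t,b,s) with assigned(t,b,s), read(s,b).
Restrictor triples: (T1,B2,S1)→read(S1,B2) ✓  (T1,B2,S3)→read(S3,B2) ✓  (T1,B3,S2)→read(S2,B3) ✓  (T1,B5,S2)→read(S2,B5) ✓  (T2,B2,S1)→read(S1,B2) ✓  (T2,B3,S1)→read(S1,B3) ✓  (T2,B3,S3)→read(S3,B3) ✓  (T2,B4,S1)→read(S1,B4) ✓  (T3,B3,S3)→read(S3,B3) ✓  (T3,B4,S1)→read(S1,B4) ✓  (T3,B4,S3)→read(S3,B4) ✓
Every restrictor triple satisfies the scope.

True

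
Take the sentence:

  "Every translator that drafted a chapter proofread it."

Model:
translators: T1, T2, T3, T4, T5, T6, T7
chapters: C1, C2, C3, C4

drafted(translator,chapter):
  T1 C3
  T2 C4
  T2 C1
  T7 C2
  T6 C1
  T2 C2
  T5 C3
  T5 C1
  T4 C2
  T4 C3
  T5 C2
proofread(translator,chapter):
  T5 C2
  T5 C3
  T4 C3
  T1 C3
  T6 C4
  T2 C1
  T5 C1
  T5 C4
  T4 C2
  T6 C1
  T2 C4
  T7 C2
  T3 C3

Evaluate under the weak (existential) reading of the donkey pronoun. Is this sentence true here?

"it" takes "a chapter" as antecedent — a donkey pronoun bound across the clause boundary.
Weak reading: every translator t with some drafted-chapter has at least one drafted-chapter c such that proofread(t,c).
Per translator: T1:✓  T2:✓  T4:✓  T5:✓  T6:✓  T7:✓
Every translator in the restrictor has a witness.

True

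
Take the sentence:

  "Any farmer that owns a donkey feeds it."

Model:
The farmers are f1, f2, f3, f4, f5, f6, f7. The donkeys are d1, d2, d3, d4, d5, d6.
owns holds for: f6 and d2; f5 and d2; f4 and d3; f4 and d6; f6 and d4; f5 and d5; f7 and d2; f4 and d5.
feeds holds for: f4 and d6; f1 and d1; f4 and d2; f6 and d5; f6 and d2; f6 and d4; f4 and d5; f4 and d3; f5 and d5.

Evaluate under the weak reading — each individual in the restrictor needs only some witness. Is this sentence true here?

False

"it" takes "a donkey" as antecedent — a donkey pronoun bound across the clause boundary.
Weak reading: every farmer f with some owns-donkey has at least one owns-donkey d such that feeds(f,d).
Per farmer: f4:✓  f5:✓  f6:✓  f7:✗
f7 has no witness among its owns-donkeys.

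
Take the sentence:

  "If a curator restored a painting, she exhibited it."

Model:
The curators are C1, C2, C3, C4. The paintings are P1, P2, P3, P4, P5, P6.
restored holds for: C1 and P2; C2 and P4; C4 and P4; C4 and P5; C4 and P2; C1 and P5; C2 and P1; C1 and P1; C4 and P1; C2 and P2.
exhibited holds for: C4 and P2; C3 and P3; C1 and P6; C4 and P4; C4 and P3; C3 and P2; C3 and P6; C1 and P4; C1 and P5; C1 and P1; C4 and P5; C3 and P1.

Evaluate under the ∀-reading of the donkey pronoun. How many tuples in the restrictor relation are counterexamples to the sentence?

"it" takes "a painting" as antecedent — a donkey pronoun bound across the clause boundary.
Strong reading: for every (c,p) with restored(c,p), exhibited(c,p).
Restrictor pairs: (C1,P1) ✓  (C1,P2) ✗  (C1,P5) ✓  (C2,P1) ✗  (C2,P2) ✗  (C2,P4) ✗  (C4,P1) ✗  (C4,P2) ✓  (C4,P4) ✓  (C4,P5) ✓
Counterexamples (restrictor pairs failing the scope): 5.

5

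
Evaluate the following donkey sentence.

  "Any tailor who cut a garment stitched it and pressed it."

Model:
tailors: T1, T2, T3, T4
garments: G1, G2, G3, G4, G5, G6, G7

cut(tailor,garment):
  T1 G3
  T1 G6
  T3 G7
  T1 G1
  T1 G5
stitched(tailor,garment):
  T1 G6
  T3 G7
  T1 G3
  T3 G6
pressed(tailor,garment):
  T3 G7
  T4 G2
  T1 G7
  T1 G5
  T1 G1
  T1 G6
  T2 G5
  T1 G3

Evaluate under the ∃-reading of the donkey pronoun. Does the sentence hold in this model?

True

"it" takes "a garment" as antecedent — a donkey pronoun bound across the clause boundary.
Weak reading: every tailor t with some cut-garment has at least one cut-garment g such that stitched(t,g) ∧ pressed(t,g).
Per tailor: T1:✓  T3:✓
Every tailor in the restrictor has a witness.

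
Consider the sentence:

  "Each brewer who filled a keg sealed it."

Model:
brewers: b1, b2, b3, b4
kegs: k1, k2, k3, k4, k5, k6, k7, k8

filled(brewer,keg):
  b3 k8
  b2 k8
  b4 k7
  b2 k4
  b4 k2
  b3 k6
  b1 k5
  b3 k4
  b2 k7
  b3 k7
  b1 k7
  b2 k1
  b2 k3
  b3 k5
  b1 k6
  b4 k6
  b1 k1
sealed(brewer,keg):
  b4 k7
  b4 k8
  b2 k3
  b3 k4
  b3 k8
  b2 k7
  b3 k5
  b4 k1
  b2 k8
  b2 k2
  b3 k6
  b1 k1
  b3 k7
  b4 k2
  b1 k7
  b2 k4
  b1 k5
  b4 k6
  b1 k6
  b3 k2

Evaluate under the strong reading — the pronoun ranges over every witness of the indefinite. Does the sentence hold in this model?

"it" takes "a keg" as antecedent — a donkey pronoun bound across the clause boundary.
Strong reading: for every (b,k) with filled(b,k), sealed(b,k).
Restrictor pairs: (b1,k1) ✓  (b1,k5) ✓  (b1,k6) ✓  (b1,k7) ✓  (b2,k1) ✗  (b2,k3) ✓  (b2,k4) ✓  (b2,k7) ✓  (b2,k8) ✓  (b3,k4) ✓  (b3,k5) ✓  (b3,k6) ✓  (b3,k7) ✓  (b3,k8) ✓  (b4,k2) ✓  (b4,k6) ✓  (b4,k7) ✓
Counterexample: (b2,k1) is in filled but fails the scope.

False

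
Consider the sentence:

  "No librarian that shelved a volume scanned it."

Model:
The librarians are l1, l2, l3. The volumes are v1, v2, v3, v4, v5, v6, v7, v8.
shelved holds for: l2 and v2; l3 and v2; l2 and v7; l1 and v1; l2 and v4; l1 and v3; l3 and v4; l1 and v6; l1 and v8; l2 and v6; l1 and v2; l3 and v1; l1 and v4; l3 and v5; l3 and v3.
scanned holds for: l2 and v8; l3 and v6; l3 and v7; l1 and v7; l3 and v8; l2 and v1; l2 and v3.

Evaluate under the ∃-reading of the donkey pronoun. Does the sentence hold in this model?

True

"it" takes "a volume" as antecedent — a donkey pronoun bound across the clause boundary.
Truth condition: for no (l,v) with shelved(l,v) does scanned(l,v) hold.
Restrictor pairs — does the scope hold? (l1,v1):fails  (l1,v2):fails  (l1,v3):fails  (l1,v4):fails  (l1,v6):fails  (l1,v8):fails  (l2,v2):fails  (l2,v4):fails  (l2,v6):fails  (l2,v7):fails  (l3,v1):fails  (l3,v2):fails  (l3,v3):fails  (l3,v4):fails  (l3,v5):fails
Scope holds for no restrictor pair, so the sentence is true.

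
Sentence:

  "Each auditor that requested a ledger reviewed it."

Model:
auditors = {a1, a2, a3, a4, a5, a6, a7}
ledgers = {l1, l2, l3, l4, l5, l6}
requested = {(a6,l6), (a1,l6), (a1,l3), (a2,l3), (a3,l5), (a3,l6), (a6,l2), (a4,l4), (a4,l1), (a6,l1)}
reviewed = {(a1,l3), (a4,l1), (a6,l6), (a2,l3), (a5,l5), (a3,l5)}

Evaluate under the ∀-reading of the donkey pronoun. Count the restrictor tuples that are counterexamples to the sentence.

5

"it" takes "a ledger" as antecedent — a donkey pronoun bound across the clause boundary.
Strong reading: for every (a,l) with requested(a,l), reviewed(a,l).
Restrictor pairs: (a1,l3) ✓  (a1,l6) ✗  (a2,l3) ✓  (a3,l5) ✓  (a3,l6) ✗  (a4,l1) ✓  (a4,l4) ✗  (a6,l1) ✗  (a6,l2) ✗  (a6,l6) ✓
Counterexamples (restrictor pairs failing the scope): 5.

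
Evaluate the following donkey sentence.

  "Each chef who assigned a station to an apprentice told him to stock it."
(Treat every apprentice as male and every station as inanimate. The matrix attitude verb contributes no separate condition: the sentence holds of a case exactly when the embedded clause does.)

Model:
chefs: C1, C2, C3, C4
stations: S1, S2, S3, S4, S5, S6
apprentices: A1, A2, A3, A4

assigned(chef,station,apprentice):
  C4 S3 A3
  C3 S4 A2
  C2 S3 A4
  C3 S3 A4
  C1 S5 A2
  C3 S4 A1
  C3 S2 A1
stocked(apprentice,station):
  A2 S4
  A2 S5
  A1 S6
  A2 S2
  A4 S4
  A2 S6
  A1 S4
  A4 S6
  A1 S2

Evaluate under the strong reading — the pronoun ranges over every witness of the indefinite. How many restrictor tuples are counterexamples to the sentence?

3

"him" takes "an apprentice" as antecedent and "it" takes "a station"; both are donkey pronouns co-varying with the restrictor.
Strong reading: for every (c,s,a) with assigned(c,s,a), stocked(a,s).
Restrictor triples: (C1,S5,A2)→stocked(A2,S5) ✓  (C2,S3,A4)→stocked(A4,S3) ✗  (C3,S2,A1)→stocked(A1,S2) ✓  (C3,S3,A4)→stocked(A4,S3) ✗  (C3,S4,A1)→stocked(A1,S4) ✓  (C3,S4,A2)→stocked(A2,S4) ✓  (C4,S3,A3)→stocked(A3,S3) ✗
Counterexamples (restrictor triples failing the scope): 3.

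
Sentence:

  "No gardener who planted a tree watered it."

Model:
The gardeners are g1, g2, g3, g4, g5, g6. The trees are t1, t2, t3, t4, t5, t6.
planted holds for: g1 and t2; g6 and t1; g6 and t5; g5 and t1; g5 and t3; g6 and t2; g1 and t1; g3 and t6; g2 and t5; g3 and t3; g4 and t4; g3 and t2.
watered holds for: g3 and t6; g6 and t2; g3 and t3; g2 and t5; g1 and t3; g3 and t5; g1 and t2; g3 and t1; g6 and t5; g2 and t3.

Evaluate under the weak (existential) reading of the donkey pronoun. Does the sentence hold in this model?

"it" takes "a tree" as antecedent — a donkey pronoun bound across the clause boundary.
Truth condition: for no (g,t) with planted(g,t) does watered(g,t) hold.
Restrictor pairs — does the scope hold? (g1,t1):fails  (g1,t2):holds  (g2,t5):holds  (g3,t2):fails  (g3,t3):holds  (g3,t6):holds  (g4,t4):fails  (g5,t1):fails  (g5,t3):fails  (g6,t1):fails  (g6,t2):holds  (g6,t5):holds
Scope holds for 6 pair(s), so the sentence is false.

False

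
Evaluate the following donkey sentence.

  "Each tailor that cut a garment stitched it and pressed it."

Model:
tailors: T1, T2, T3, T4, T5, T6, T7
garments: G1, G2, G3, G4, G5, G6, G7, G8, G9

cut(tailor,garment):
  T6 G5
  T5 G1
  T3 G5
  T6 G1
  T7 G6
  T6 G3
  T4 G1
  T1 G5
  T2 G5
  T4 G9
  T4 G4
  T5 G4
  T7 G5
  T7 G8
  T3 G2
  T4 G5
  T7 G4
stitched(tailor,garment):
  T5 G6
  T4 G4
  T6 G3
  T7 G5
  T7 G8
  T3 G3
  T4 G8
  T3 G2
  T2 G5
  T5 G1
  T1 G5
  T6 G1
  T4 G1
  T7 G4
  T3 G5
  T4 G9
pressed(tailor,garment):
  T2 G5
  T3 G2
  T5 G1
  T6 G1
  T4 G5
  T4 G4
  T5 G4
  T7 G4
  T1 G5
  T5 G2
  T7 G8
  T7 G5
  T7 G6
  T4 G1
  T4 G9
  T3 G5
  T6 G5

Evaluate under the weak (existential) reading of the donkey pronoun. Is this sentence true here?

True

"it" takes "a garment" as antecedent — a donkey pronoun bound across the clause boundary.
Weak reading: every tailor t with some cut-garment has at least one cut-garment g such that stitched(t,g) ∧ pressed(t,g).
Per tailor: T1:✓  T2:✓  T3:✓  T4:✓  T5:✓  T6:✓  T7:✓
Every tailor in the restrictor has a witness.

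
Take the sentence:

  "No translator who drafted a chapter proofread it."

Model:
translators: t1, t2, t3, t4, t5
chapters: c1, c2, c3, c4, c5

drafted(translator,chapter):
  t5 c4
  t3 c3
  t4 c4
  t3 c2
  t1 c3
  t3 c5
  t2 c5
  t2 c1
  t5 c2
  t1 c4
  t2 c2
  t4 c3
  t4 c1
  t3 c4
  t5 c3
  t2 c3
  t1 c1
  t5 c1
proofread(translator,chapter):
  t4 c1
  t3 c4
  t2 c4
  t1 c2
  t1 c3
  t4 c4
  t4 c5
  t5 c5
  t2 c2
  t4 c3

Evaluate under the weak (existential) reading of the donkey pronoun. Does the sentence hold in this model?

False

"it" takes "a chapter" as antecedent — a donkey pronoun bound across the clause boundary.
Truth condition: for no (t,c) with drafted(t,c) does proofread(t,c) hold.
Restrictor pairs — does the scope hold? (t1,c1):fails  (t1,c3):holds  (t1,c4):fails  (t2,c1):fails  (t2,c2):holds  (t2,c3):fails  (t2,c5):fails  (t3,c2):fails  (t3,c3):fails  (t3,c4):holds  (t3,c5):fails  (t4,c1):holds  (t4,c3):holds  (t4,c4):holds  (t5,c1):fails  (t5,c2):fails  (t5,c3):fails  (t5,c4):fails
Scope holds for 6 pair(s), so the sentence is false.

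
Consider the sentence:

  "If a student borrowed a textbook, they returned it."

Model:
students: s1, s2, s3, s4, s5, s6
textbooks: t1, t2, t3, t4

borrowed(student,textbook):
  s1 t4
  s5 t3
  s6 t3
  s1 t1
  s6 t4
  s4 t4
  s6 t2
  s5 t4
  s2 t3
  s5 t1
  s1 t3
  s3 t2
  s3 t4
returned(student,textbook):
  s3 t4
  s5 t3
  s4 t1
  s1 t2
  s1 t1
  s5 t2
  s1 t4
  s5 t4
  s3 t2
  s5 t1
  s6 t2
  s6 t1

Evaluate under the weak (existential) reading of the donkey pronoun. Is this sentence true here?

False

"it" takes "a textbook" as antecedent — a donkey pronoun bound across the clause boundary.
Weak reading: every student s with some borrowed-textbook has at least one borrowed-textbook t such that returned(s,t).
Per student: s1:✓  s2:✗  s3:✓  s4:✗  s5:✓  s6:✓
s2 has no witness among its borrowed-textbooks.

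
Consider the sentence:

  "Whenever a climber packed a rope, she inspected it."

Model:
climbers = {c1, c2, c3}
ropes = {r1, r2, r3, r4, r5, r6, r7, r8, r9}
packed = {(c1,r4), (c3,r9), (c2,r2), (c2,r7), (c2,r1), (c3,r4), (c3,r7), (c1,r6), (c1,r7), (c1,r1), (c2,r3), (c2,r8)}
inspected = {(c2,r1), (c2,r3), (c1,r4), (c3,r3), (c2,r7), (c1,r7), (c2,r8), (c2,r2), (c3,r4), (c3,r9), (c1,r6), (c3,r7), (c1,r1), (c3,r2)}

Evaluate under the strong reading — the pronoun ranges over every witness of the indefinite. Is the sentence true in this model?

True

"it" takes "a rope" as antecedent — a donkey pronoun bound across the clause boundary.
Strong reading: for every (c,r) with packed(c,r), inspected(c,r).
Restrictor pairs: (c1,r1) ✓  (c1,r4) ✓  (c1,r6) ✓  (c1,r7) ✓  (c2,r1) ✓  (c2,r2) ✓  (c2,r3) ✓  (c2,r7) ✓  (c2,r8) ✓  (c3,r4) ✓  (c3,r7) ✓  (c3,r9) ✓
Every restrictor pair satisfies the scope.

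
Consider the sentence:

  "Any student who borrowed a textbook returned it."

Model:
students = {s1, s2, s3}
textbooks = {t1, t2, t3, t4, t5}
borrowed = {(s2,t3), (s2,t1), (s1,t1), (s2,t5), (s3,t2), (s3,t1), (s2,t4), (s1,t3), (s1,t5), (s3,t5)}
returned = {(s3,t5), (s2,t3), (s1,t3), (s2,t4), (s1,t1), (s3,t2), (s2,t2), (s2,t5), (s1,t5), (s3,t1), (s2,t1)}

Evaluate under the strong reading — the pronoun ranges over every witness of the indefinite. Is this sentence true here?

"it" takes "a textbook" as antecedent — a donkey pronoun bound across the clause boundary.
Strong reading: for every (s,t) with borrowed(s,t), returned(s,t).
Restrictor pairs: (s1,t1) ✓  (s1,t3) ✓  (s1,t5) ✓  (s2,t1) ✓  (s2,t3) ✓  (s2,t4) ✓  (s2,t5) ✓  (s3,t1) ✓  (s3,t2) ✓  (s3,t5) ✓
Every restrictor pair satisfies the scope.

True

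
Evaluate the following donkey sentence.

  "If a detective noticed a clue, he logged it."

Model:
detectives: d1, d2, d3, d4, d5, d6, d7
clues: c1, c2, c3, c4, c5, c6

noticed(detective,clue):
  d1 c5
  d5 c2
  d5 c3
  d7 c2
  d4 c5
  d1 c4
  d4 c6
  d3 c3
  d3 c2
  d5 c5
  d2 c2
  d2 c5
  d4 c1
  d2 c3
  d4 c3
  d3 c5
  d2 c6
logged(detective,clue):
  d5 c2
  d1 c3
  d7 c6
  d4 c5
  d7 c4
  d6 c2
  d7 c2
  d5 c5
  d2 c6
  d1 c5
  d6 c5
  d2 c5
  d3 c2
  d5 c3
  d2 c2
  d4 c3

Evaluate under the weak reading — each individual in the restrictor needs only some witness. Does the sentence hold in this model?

True

"it" takes "a clue" as antecedent — a donkey pronoun bound across the clause boundary.
Weak reading: every detective d with some noticed-clue has at least one noticed-clue c such that logged(d,c).
Per detective: d1:✓  d2:✓  d3:✓  d4:✓  d5:✓  d7:✓
Every detective in the restrictor has a witness.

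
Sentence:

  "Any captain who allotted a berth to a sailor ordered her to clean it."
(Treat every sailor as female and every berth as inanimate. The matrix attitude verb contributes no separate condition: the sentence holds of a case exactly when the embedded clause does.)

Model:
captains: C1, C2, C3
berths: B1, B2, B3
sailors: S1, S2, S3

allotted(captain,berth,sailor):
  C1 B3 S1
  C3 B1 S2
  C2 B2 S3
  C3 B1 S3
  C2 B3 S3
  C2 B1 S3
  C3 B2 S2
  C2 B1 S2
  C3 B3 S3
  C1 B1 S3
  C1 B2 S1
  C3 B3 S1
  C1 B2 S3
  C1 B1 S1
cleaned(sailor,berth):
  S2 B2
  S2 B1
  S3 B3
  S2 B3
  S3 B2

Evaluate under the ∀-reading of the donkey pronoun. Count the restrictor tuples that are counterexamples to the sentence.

7

"her" takes "a sailor" as antecedent and "it" takes "a berth"; both are donkey pronouns co-varying with the restrictor.
Strong reading: for every (c,b,s) with allotted(c,b,s), cleaned(s,b).
Restrictor triples: (C1,B1,S1)→cleaned(S1,B1) ✗  (C1,B1,S3)→cleaned(S3,B1) ✗  (C1,B2,S1)→cleaned(S1,B2) ✗  (C1,B2,S3)→cleaned(S3,B2) ✓  (C1,B3,S1)→cleaned(S1,B3) ✗  (C2,B1,S2)→cleaned(S2,B1) ✓  (C2,B1,S3)→cleaned(S3,B1) ✗  (C2,B2,S3)→cleaned(S3,B2) ✓  (C2,B3,S3)→cleaned(S3,B3) ✓  (C3,B1,S2)→cleaned(S2,B1) ✓  (C3,B1,S3)→cleaned(S3,B1) ✗  (C3,B2,S2)→cleaned(S2,B2) ✓  (C3,B3,S1)→cleaned(S1,B3) ✗  (C3,B3,S3)→cleaned(S3,B3) ✓
Counterexamples (restrictor triples failing the scope): 7.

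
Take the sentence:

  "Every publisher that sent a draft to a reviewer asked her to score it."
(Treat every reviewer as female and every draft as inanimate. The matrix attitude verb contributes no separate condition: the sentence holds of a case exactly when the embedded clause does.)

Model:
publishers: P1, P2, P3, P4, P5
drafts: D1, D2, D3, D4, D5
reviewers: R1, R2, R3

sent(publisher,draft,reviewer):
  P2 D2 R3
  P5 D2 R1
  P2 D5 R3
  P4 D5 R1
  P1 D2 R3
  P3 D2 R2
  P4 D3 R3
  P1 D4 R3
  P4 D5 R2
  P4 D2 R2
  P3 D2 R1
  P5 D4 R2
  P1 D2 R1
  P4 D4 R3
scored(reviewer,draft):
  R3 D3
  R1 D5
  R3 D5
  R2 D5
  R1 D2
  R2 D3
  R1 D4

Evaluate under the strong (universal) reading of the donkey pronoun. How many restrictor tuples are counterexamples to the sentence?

7

"her" takes "a reviewer" as antecedent and "it" takes "a draft"; both are donkey pronouns co-varying with the restrictor.
Strong reading: for every (p,d,r) with sent(p,d,r), scored(r,d).
Restrictor triples: (P1,D2,R1)→scored(R1,D2) ✓  (P1,D2,R3)→scored(R3,D2) ✗  (P1,D4,R3)→scored(R3,D4) ✗  (P2,D2,R3)→scored(R3,D2) ✗  (P2,D5,R3)→scored(R3,D5) ✓  (P3,D2,R1)→scored(R1,D2) ✓  (P3,D2,R2)→scored(R2,D2) ✗  (P4,D2,R2)→scored(R2,D2) ✗  (P4,D3,R3)→scored(R3,D3) ✓  (P4,D4,R3)→scored(R3,D4) ✗  (P4,D5,R1)→scored(R1,D5) ✓  (P4,D5,R2)→scored(R2,D5) ✓  (P5,D2,R1)→scored(R1,D2) ✓  (P5,D4,R2)→scored(R2,D4) ✗
Counterexamples (restrictor triples failing the scope): 7.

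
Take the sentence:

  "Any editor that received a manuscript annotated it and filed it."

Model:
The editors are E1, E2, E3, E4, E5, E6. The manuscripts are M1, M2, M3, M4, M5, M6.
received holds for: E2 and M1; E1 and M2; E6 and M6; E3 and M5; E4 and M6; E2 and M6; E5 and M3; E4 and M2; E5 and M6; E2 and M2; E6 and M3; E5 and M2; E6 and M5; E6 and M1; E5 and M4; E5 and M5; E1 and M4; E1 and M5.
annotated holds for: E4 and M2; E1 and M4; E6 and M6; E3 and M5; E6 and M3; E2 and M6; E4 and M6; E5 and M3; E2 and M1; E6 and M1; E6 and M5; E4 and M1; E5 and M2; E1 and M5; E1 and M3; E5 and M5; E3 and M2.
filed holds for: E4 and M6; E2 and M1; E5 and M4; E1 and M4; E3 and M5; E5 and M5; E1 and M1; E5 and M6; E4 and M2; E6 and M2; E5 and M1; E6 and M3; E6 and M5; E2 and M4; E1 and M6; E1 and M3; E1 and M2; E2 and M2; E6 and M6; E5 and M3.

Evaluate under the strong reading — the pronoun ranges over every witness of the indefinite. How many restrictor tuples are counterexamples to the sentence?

"it" takes "a manuscript" as antecedent — a donkey pronoun bound across the clause boundary.
Strong reading: for every (e,m) with received(e,m), annotated(e,m) ∧ filed(e,m).
Restrictor pairs: (E1,M2) ✗  (E1,M4) ✓  (E1,M5) ✗  (E2,M1) ✓  (E2,M2) ✗  (E2,M6) ✗  (E3,M5) ✓  (E4,M2) ✓  (E4,M6) ✓  (E5,M2) ✗  (E5,M3) ✓  (E5,M4) ✗  (E5,M5) ✓  (E5,M6) ✗  (E6,M1) ✗  (E6,M3) ✓  (E6,M5) ✓  (E6,M6) ✓
Counterexamples (restrictor pairs failing the scope): 8.

8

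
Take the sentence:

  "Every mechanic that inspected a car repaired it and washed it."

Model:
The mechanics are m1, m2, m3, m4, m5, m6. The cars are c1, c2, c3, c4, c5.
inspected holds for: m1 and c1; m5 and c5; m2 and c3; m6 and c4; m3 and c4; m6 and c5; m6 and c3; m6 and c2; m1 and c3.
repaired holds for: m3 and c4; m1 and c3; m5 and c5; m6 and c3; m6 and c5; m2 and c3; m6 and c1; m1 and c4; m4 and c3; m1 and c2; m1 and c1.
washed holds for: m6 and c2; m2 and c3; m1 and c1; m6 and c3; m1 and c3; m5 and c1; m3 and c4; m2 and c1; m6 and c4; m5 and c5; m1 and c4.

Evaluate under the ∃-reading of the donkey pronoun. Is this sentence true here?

"it" takes "a car" as antecedent — a donkey pronoun bound across the clause boundary.
Weak reading: every mechanic m with some inspected-car has at least one inspected-car c such that repaired(m,c) ∧ washed(m,c).
Per mechanic: m1:✓  m2:✓  m3:✓  m5:✓  m6:✓
Every mechanic in the restrictor has a witness.

True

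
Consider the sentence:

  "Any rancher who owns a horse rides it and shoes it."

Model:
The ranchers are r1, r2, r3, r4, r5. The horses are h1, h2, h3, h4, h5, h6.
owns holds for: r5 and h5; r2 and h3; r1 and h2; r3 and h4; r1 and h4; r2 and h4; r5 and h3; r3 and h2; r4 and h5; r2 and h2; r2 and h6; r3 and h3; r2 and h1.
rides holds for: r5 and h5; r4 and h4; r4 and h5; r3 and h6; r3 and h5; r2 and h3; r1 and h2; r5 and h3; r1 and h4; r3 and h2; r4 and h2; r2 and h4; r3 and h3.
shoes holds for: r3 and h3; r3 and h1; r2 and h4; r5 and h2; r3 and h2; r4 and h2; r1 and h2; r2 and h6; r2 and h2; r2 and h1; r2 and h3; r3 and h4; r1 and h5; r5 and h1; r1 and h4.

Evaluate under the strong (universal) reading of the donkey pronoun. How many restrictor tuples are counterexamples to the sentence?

"it" takes "a horse" as antecedent — a donkey pronoun bound across the clause boundary.
Strong reading: for every (r,h) with owns(r,h), rides(r,h) ∧ shoes(r,h).
Restrictor pairs: (r1,h2) ✓  (r1,h4) ✓  (r2,h1) ✗  (r2,h2) ✗  (r2,h3) ✓  (r2,h4) ✓  (r2,h6) ✗  (r3,h2) ✓  (r3,h3) ✓  (r3,h4) ✗  (r4,h5) ✗  (r5,h3) ✗  (r5,h5) ✗
Counterexamples (restrictor pairs failing the scope): 7.

7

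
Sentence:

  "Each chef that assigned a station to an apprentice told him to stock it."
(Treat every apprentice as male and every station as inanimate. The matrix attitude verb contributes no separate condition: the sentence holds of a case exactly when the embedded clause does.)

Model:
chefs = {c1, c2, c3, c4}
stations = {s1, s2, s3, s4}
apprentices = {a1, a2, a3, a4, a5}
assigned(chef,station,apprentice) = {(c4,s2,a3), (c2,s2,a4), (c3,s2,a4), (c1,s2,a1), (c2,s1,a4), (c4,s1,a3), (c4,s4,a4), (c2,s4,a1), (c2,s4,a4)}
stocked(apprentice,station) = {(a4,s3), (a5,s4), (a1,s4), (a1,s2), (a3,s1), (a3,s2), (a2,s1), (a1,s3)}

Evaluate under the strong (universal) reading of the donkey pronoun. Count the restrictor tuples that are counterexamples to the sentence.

"him" takes "an apprentice" as antecedent and "it" takes "a station"; both are donkey pronouns co-varying with the restrictor.
Strong reading: for every (c,s,a) with assigned(c,s,a), stocked(a,s).
Restrictor triples: (c1,s2,a1)→stocked(a1,s2) ✓  (c2,s1,a4)→stocked(a4,s1) ✗  (c2,s2,a4)→stocked(a4,s2) ✗  (c2,s4,a1)→stocked(a1,s4) ✓  (c2,s4,a4)→stocked(a4,s4) ✗  (c3,s2,a4)→stocked(a4,s2) ✗  (c4,s1,a3)→stocked(a3,s1) ✓  (c4,s2,a3)→stocked(a3,s2) ✓  (c4,s4,a4)→stocked(a4,s4) ✗
Counterexamples (restrictor triples failing the scope): 5.

5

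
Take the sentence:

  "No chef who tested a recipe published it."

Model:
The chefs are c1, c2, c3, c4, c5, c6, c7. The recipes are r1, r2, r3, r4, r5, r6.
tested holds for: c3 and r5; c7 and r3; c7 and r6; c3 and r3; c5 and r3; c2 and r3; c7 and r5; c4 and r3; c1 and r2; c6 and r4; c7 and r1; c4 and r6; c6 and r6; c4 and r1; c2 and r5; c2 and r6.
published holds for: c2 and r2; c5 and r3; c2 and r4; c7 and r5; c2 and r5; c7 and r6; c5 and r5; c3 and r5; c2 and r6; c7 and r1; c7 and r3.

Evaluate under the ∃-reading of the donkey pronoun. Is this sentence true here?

False

"it" takes "a recipe" as antecedent — a donkey pronoun bound across the clause boundary.
Truth condition: for no (c,r) with tested(c,r) does published(c,r) hold.
Restrictor pairs — does the scope hold? (c1,r2):fails  (c2,r3):fails  (c2,r5):holds  (c2,r6):holds  (c3,r3):fails  (c3,r5):holds  (c4,r1):fails  (c4,r3):fails  (c4,r6):fails  (c5,r3):holds  (c6,r4):fails  (c6,r6):fails  (c7,r1):holds  (c7,r3):holds  (c7,r5):holds  (c7,r6):holds
Scope holds for 8 pair(s), so the sentence is false.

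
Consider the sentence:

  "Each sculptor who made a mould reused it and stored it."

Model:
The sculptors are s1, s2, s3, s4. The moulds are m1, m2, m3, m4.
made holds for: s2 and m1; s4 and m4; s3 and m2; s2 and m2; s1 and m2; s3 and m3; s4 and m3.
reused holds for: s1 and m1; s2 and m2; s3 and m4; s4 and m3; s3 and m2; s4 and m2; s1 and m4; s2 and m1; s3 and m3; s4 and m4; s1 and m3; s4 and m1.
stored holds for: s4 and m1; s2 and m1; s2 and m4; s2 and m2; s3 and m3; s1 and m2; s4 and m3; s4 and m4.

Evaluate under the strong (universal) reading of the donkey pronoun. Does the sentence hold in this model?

False

"it" takes "a mould" as antecedent — a donkey pronoun bound across the clause boundary.
Strong reading: for every (s,m) with made(s,m), reused(s,m) ∧ stored(s,m).
Restrictor pairs: (s1,m2) ✗  (s2,m1) ✓  (s2,m2) ✓  (s3,m2) ✗  (s3,m3) ✓  (s4,m3) ✓  (s4,m4) ✓
Counterexample: (s1,m2) is in made but fails the scope.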